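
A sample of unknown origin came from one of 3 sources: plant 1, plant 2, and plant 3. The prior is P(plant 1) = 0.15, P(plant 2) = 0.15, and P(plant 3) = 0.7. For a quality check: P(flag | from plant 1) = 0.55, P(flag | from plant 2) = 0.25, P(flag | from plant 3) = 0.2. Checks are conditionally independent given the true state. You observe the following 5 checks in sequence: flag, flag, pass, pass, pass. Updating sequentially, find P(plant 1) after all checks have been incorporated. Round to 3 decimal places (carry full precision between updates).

0.184

After 'flag': normaliser = 0.55·0.1500 + 0.25·0.1500 + 0.2·0.7000; P(plant 1) ≈ 0.3173, P(plant 2) ≈ 0.1442, P(plant 3) ≈ 0.5385
After 'flag': normaliser = 0.55·0.3173 + 0.25·0.1442 + 0.2·0.5385; P(plant 1) ≈ 0.5483, P(plant 2) ≈ 0.1133, P(plant 3) ≈ 0.3384
After 'pass': normaliser = 0.45·0.5483 + 0.75·0.1133 + 0.8·0.3384; P(plant 1) ≈ 0.4096, P(plant 2) ≈ 0.1410, P(plant 3) ≈ 0.4493
After 'pass': normaliser = 0.45·0.4096 + 0.75·0.1410 + 0.8·0.4493; P(plant 1) ≈ 0.2838, P(plant 2) ≈ 0.1629, P(plant 3) ≈ 0.5534
After 'pass': normaliser = 0.45·0.2838 + 0.75·0.1629 + 0.8·0.5534; P(plant 1) ≈ 0.1844, P(plant 2) ≈ 0.1764, P(plant 3) ≈ 0.6393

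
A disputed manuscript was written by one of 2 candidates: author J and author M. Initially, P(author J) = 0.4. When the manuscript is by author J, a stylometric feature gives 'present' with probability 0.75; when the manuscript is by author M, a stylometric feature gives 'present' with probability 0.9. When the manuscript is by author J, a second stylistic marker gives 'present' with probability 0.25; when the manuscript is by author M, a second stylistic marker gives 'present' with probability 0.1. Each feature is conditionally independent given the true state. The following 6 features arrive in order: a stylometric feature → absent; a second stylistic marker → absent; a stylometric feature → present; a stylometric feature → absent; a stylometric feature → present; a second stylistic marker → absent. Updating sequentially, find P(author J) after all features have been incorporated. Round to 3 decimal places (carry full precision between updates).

0.668

After a stylometric feature='absent': P(author J) = 0.25·0.4000 / (0.25·0.4000 + 0.1·0.6000) ≈ 0.6250
After a second stylistic marker='absent': P(author J) = 0.75·0.6250 / (0.75·0.6250 + 0.9·0.3750) ≈ 0.5814
After a stylometric feature='present': P(author J) = 0.75·0.5814 / (0.75·0.5814 + 0.9·0.4186) ≈ 0.5365
After a stylometric feature='absent': P(author J) = 0.25·0.5365 / (0.25·0.5365 + 0.1·0.4635) ≈ 0.7432
After a stylometric feature='present': P(author J) = 0.75·0.7432 / (0.75·0.7432 + 0.9·0.2568) ≈ 0.7069
After a second stylistic marker='absent': P(author J) = 0.75·0.7069 / (0.75·0.7069 + 0.9·0.2931) ≈ 0.6677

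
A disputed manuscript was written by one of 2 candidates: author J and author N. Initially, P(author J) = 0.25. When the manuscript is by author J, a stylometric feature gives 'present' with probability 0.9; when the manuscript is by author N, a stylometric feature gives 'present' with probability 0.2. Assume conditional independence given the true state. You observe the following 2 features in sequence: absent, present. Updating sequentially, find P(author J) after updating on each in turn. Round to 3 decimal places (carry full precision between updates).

After 'absent': P(author J) = 0.1·0.2500 / (0.1·0.2500 + 0.8·0.7500) ≈ 0.0400
After 'present': P(author J) = 0.9·0.0400 / (0.9·0.0400 + 0.2·0.9600) ≈ 0.1579

0.158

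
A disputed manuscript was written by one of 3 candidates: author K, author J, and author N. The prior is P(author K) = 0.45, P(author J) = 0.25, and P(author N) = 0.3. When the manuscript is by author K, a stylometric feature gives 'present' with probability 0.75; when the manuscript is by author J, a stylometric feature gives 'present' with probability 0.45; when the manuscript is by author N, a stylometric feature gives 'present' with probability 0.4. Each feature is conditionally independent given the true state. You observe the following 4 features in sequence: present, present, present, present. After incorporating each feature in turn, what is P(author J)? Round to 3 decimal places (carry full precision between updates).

0.064

After 'present': normaliser = 0.75·0.4500 + 0.45·0.2500 + 0.4·0.3000; P(author K) ≈ 0.5921, P(author J) ≈ 0.1974, P(author N) ≈ 0.2105
After 'present': normaliser = 0.75·0.5921 + 0.45·0.1974 + 0.4·0.2105; P(author K) ≈ 0.7196, P(author J) ≈ 0.1439, P(author N) ≈ 0.1365
After 'present': normaliser = 0.75·0.7196 + 0.45·0.1439 + 0.4·0.1365; P(author K) ≈ 0.8189, P(author J) ≈ 0.0983, P(author N) ≈ 0.0828
After 'present': normaliser = 0.75·0.8189 + 0.45·0.0983 + 0.4·0.0828; P(author K) ≈ 0.8881, P(author J) ≈ 0.0639, P(author N) ≈ 0.0479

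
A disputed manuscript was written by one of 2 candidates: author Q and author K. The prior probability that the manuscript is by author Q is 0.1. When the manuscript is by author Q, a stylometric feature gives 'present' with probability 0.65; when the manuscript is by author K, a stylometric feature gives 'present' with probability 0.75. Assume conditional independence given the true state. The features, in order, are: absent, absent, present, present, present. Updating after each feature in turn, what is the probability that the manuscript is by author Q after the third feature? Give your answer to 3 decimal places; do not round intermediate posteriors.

0.159

After 'absent': P(author Q) = 0.35·0.1000 / (0.35·0.1000 + 0.25·0.9000) ≈ 0.1346
After 'absent': P(author Q) = 0.35·0.1346 / (0.35·0.1346 + 0.25·0.8654) ≈ 0.1788
After 'present': P(author Q) = 0.65·0.1788 / (0.65·0.1788 + 0.75·0.8212) ≈ 0.1588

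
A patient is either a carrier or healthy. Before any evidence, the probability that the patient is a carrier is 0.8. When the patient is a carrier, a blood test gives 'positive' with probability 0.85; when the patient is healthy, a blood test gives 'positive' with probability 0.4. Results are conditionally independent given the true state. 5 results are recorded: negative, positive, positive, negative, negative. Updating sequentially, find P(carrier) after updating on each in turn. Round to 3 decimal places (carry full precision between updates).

0.220

Each posterior becomes the prior for the next update.
After 'negative': P(carrier) = 0.15·0.8000 / (0.15·0.8000 + 0.6·0.2000) ≈ 0.5000
After 'positive': P(carrier) = 0.85·0.5000 / (0.85·0.5000 + 0.4·0.5000) ≈ 0.6800
After 'positive': P(carrier) = 0.85·0.6800 / (0.85·0.6800 + 0.4·0.3200) ≈ 0.8187
After 'negative': P(carrier) = 0.15·0.8187 / (0.15·0.8187 + 0.6·0.1813) ≈ 0.5303
After 'negative': P(carrier) = 0.15·0.5303 / (0.15·0.5303 + 0.6·0.4697) ≈ 0.2201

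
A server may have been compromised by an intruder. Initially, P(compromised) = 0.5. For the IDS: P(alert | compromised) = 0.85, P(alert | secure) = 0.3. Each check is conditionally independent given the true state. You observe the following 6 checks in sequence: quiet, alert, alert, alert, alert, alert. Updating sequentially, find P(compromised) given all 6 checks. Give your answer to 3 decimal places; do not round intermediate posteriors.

0.975

After 'quiet': P(compromised) = 0.15·0.5000 / (0.15·0.5000 + 0.7·0.5000) ≈ 0.1765
After 'alert': P(compromised) = 0.85·0.1765 / (0.85·0.1765 + 0.3·0.8235) ≈ 0.3778
After 'alert': P(compromised) = 0.85·0.3778 / (0.85·0.3778 + 0.3·0.6222) ≈ 0.6324
After 'alert': P(compromised) = 0.85·0.6324 / (0.85·0.6324 + 0.3·0.3676) ≈ 0.8298
After 'alert': P(compromised) = 0.85·0.8298 / (0.85·0.8298 + 0.3·0.1702) ≈ 0.9325
After 'alert': P(compromised) = 0.85·0.9325 / (0.85·0.9325 + 0.3·0.0675) ≈ 0.9751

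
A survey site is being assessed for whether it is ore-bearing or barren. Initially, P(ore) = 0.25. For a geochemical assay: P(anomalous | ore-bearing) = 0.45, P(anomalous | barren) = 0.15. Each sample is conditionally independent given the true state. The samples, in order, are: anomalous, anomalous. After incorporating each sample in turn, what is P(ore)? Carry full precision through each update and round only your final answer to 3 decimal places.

After 'anomalous': P(ore) = 0.45·0.2500 / (0.45·0.2500 + 0.15·0.7500) ≈ 0.5000
After 'anomalous': P(ore) = 0.45·0.5000 / (0.45·0.5000 + 0.15·0.5000) ≈ 0.7500

0.750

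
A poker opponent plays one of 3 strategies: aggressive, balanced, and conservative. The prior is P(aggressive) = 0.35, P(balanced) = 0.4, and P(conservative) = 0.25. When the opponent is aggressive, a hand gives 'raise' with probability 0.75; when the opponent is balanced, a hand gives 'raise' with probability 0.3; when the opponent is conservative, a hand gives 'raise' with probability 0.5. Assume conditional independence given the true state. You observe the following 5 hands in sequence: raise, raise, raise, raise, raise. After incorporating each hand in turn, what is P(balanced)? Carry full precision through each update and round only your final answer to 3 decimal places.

After 'raise': normaliser = 0.75·0.3500 + 0.3·0.4000 + 0.5·0.2500; P(aggressive) ≈ 0.5172, P(balanced) ≈ 0.2365, P(conservative) ≈ 0.2463
After 'raise': normaliser = 0.75·0.5172 + 0.3·0.2365 + 0.5·0.2463; P(aggressive) ≈ 0.6665, P(balanced) ≈ 0.1219, P(conservative) ≈ 0.2116
After 'raise': normaliser = 0.75·0.6665 + 0.3·0.1219 + 0.5·0.2116; P(aggressive) ≈ 0.7783, P(balanced) ≈ 0.0569, P(conservative) ≈ 0.1647
After 'raise': normaliser = 0.75·0.7783 + 0.3·0.0569 + 0.5·0.1647; P(aggressive) ≈ 0.8544, P(balanced) ≈ 0.0250, P(conservative) ≈ 0.1206
After 'raise': normaliser = 0.75·0.8544 + 0.3·0.0250 + 0.5·0.1206; P(aggressive) ≈ 0.9044, P(balanced) ≈ 0.0106, P(conservative) ≈ 0.0851

0.011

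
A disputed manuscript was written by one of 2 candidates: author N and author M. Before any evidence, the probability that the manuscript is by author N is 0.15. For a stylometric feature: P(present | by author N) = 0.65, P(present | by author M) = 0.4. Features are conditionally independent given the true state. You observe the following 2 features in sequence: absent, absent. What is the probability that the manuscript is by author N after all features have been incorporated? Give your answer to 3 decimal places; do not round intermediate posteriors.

0.057

After 'absent': P(author N) = 0.35·0.1500 / (0.35·0.1500 + 0.6·0.8500) ≈ 0.0933
After 'absent': P(author N) = 0.35·0.0933 / (0.35·0.0933 + 0.6·0.9067) ≈ 0.0566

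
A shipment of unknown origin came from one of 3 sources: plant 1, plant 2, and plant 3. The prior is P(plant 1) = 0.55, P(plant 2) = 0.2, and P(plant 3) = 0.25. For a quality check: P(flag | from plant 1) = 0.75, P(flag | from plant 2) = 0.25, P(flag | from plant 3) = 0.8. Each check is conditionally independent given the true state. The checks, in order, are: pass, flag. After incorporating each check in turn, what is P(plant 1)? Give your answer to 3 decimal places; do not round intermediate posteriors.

After 'pass': normaliser = 0.25·0.5500 + 0.75·0.2000 + 0.2·0.2500; P(plant 1) ≈ 0.4074, P(plant 2) ≈ 0.4444, P(plant 3) ≈ 0.1481
After 'flag': normaliser = 0.75·0.4074 + 0.25·0.4444 + 0.8·0.1481; P(plant 1) ≈ 0.5709, P(plant 2) ≈ 0.2076, P(plant 3) ≈ 0.2215

0.571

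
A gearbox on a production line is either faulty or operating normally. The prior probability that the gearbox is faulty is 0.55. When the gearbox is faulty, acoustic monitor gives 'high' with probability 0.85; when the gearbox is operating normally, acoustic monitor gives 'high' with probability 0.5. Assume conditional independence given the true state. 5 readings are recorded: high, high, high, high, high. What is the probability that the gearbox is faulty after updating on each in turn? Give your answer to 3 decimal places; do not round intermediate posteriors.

Apply Bayes' rule sequentially, carrying P(faulty) forward.
After 'high': P(faulty) = 0.85·0.5500 / (0.85·0.5500 + 0.5·0.4500) ≈ 0.6751
After 'high': P(faulty) = 0.85·0.6751 / (0.85·0.6751 + 0.5·0.3249) ≈ 0.7794
After 'high': P(faulty) = 0.85·0.7794 / (0.85·0.7794 + 0.5·0.2206) ≈ 0.8572
After 'high': P(faulty) = 0.85·0.8572 / (0.85·0.8572 + 0.5·0.1428) ≈ 0.9108
After 'high': P(faulty) = 0.85·0.9108 / (0.85·0.9108 + 0.5·0.0892) ≈ 0.9455

0.946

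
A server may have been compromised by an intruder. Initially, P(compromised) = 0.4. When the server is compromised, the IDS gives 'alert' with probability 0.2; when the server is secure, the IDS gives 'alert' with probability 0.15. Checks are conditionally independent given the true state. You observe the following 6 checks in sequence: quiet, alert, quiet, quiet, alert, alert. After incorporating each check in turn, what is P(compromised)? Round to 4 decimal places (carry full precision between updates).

After 'quiet': P(compromised) = 0.8·0.4000 / (0.8·0.4000 + 0.85·0.6000) ≈ 0.3855
After 'alert': P(compromised) = 0.2·0.3855 / (0.2·0.3855 + 0.15·0.6145) ≈ 0.4555
After 'quiet': P(compromised) = 0.8·0.4555 / (0.8·0.4555 + 0.85·0.5445) ≈ 0.4405
After 'quiet': P(compromised) = 0.8·0.4405 / (0.8·0.4405 + 0.85·0.5595) ≈ 0.4256
After 'alert': P(compromised) = 0.2·0.4256 / (0.2·0.4256 + 0.15·0.5744) ≈ 0.4970
After 'alert': P(compromised) = 0.2·0.4970 / (0.2·0.4970 + 0.15·0.5030) ≈ 0.5685

0.5685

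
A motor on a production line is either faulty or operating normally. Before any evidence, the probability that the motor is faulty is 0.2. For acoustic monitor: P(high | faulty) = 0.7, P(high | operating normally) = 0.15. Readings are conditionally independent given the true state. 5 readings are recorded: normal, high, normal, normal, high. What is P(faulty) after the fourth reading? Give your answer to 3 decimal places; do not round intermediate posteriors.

Each posterior becomes the prior for the next update.
After 'normal': P(faulty) = 0.3·0.2000 / (0.3·0.2000 + 0.85·0.8000) ≈ 0.0811
After 'high': P(faulty) = 0.7·0.0811 / (0.7·0.0811 + 0.15·0.9189) ≈ 0.2917
After 'normal': P(faulty) = 0.3·0.2917 / (0.3·0.2917 + 0.85·0.7083) ≈ 0.1269
After 'normal': P(faulty) = 0.3·0.1269 / (0.3·0.1269 + 0.85·0.8731) ≈ 0.0488

0.049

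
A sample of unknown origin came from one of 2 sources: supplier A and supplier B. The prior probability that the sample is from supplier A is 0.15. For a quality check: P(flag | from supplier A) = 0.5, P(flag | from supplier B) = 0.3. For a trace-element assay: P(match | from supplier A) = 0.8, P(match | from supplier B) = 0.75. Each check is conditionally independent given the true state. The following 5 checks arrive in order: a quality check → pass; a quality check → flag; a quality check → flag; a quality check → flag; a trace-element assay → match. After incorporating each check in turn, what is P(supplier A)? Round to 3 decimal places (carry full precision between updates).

0.384

After a quality check='pass': P(supplier A) = 0.5·0.1500 / (0.5·0.1500 + 0.7·0.8500) ≈ 0.1119
After a quality check='flag': P(supplier A) = 0.5·0.1119 / (0.5·0.1119 + 0.3·0.8881) ≈ 0.1736
After a quality check='flag': P(supplier A) = 0.5·0.1736 / (0.5·0.1736 + 0.3·0.8264) ≈ 0.2593
After a quality check='flag': P(supplier A) = 0.5·0.2593 / (0.5·0.2593 + 0.3·0.7407) ≈ 0.3685
After a trace-element assay='match': P(supplier A) = 0.8·0.3685 / (0.8·0.3685 + 0.75·0.6315) ≈ 0.3837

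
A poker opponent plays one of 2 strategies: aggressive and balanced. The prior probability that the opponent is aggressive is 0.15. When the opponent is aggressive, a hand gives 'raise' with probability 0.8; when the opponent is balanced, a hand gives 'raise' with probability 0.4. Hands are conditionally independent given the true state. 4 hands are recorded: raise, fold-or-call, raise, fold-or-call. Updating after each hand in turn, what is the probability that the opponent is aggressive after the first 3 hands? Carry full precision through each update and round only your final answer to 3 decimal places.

After 'raise': P(aggressive) = 0.8·0.1500 / (0.8·0.1500 + 0.4·0.8500) ≈ 0.2609
After 'fold-or-call': P(aggressive) = 0.2·0.2609 / (0.2·0.2609 + 0.6·0.7391) ≈ 0.1053
After 'raise': P(aggressive) = 0.8·0.1053 / (0.8·0.1053 + 0.4·0.8947) ≈ 0.1905

0.190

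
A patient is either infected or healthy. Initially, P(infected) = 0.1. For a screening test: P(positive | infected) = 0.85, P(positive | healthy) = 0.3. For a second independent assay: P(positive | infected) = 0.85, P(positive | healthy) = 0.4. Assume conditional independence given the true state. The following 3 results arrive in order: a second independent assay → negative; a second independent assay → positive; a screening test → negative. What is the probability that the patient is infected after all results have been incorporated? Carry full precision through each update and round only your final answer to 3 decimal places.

0.012

Apply Bayes' rule sequentially, carrying P(infected) forward.
After a second independent assay='negative': P(infected) = 0.15·0.1000 / (0.15·0.1000 + 0.6·0.9000) ≈ 0.0270
After a second independent assay='positive': P(infected) = 0.85·0.0270 / (0.85·0.0270 + 0.4·0.9730) ≈ 0.0557
After a screening test='negative': P(infected) = 0.15·0.0557 / (0.15·0.0557 + 0.7·0.9443) ≈ 0.0125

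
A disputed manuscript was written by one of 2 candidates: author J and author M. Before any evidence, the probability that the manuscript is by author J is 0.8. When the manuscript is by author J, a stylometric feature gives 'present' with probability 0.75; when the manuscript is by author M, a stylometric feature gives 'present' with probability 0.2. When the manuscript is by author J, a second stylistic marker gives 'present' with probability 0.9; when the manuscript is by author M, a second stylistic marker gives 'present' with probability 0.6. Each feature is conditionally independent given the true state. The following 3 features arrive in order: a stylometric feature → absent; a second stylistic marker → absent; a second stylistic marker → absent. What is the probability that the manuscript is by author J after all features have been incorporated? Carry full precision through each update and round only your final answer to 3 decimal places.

Each posterior becomes the prior for the next update.
After a stylometric feature='absent': P(author J) = 0.25·0.8000 / (0.25·0.8000 + 0.8·0.2000) ≈ 0.5556
After a second stylistic marker='absent': P(author J) = 0.1·0.5556 / (0.1·0.5556 + 0.4·0.4444) ≈ 0.2381
After a second stylistic marker='absent': P(author J) = 0.1·0.2381 / (0.1·0.2381 + 0.4·0.7619) ≈ 0.0725

0.072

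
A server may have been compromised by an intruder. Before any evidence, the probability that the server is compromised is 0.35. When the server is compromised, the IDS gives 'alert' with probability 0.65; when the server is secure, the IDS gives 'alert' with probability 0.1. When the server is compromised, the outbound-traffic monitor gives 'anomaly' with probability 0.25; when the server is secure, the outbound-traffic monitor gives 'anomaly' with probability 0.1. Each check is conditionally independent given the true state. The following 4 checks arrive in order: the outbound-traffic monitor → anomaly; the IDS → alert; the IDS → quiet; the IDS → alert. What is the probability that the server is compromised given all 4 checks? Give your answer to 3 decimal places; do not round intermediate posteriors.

0.957

Each posterior becomes the prior for the next update.
After the outbound-traffic monitor='anomaly': P(compromised) = 0.25·0.3500 / (0.25·0.3500 + 0.1·0.6500) ≈ 0.5738
After the IDS='alert': P(compromised) = 0.65·0.5738 / (0.65·0.5738 + 0.1·0.4262) ≈ 0.8974
After the IDS='quiet': P(compromised) = 0.35·0.8974 / (0.35·0.8974 + 0.9·0.1026) ≈ 0.7729
After the IDS='alert': P(compromised) = 0.65·0.7729 / (0.65·0.7729 + 0.1·0.2271) ≈ 0.9567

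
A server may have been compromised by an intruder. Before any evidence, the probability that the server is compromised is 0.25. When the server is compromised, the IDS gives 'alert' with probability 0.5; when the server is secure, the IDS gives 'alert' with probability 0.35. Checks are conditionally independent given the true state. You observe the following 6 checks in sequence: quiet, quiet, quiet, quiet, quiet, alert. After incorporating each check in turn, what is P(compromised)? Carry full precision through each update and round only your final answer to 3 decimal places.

0.114

Apply Bayes' rule sequentially, carrying P(compromised) forward.
After 'quiet': P(compromised) = 0.5·0.2500 / (0.5·0.2500 + 0.65·0.7500) ≈ 0.2041
After 'quiet': P(compromised) = 0.5·0.2041 / (0.5·0.2041 + 0.65·0.7959) ≈ 0.1647
After 'quiet': P(compromised) = 0.5·0.1647 / (0.5·0.1647 + 0.65·0.8353) ≈ 0.1317
After 'quiet': P(compromised) = 0.5·0.1317 / (0.5·0.1317 + 0.65·0.8683) ≈ 0.1045
After 'quiet': P(compromised) = 0.5·0.1045 / (0.5·0.1045 + 0.65·0.8955) ≈ 0.0824
After 'alert': P(compromised) = 0.5·0.0824 / (0.5·0.0824 + 0.35·0.9176) ≈ 0.1137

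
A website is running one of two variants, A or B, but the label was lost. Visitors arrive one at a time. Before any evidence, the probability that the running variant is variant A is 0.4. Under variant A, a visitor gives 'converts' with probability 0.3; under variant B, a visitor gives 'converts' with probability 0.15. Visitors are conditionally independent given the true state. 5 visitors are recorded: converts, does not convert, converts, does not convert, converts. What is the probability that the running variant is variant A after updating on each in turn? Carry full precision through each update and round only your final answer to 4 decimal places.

0.7834

After 'converts': P(A) = 0.3·0.4000 / (0.3·0.4000 + 0.15·0.6000) ≈ 0.5714
After 'does not convert': P(A) = 0.7·0.5714 / (0.7·0.5714 + 0.85·0.4286) ≈ 0.5234
After 'converts': P(A) = 0.3·0.5234 / (0.3·0.5234 + 0.15·0.4766) ≈ 0.6871
After 'does not convert': P(A) = 0.7·0.6871 / (0.7·0.6871 + 0.85·0.3129) ≈ 0.6439
After 'converts': P(A) = 0.3·0.6439 / (0.3·0.6439 + 0.15·0.3561) ≈ 0.7834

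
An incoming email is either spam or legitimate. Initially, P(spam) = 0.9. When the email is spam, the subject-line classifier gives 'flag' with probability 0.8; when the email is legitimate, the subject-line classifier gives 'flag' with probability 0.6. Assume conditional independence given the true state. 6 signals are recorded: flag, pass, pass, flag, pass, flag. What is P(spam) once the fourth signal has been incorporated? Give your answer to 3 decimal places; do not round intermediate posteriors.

After 'flag': P(spam) = 0.8·0.9000 / (0.8·0.9000 + 0.6·0.1000) ≈ 0.9231
After 'pass': P(spam) = 0.2·0.9231 / (0.2·0.9231 + 0.4·0.0769) ≈ 0.8571
After 'pass': P(spam) = 0.2·0.8571 / (0.2·0.8571 + 0.4·0.1429) ≈ 0.7500
After 'flag': P(spam) = 0.8·0.7500 / (0.8·0.7500 + 0.6·0.2500) ≈ 0.8000

0.800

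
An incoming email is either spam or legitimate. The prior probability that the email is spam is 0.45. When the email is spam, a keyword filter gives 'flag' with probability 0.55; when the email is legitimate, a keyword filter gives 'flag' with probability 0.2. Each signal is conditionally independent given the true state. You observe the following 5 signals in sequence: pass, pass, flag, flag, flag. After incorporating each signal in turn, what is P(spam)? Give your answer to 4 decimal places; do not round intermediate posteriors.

After 'pass': P(spam) = 0.45·0.4500 / (0.45·0.4500 + 0.8·0.5500) ≈ 0.3152
After 'pass': P(spam) = 0.45·0.3152 / (0.45·0.3152 + 0.8·0.6848) ≈ 0.2056
After 'flag': P(spam) = 0.55·0.2056 / (0.55·0.2056 + 0.2·0.7944) ≈ 0.4159
After 'flag': P(spam) = 0.55·0.4159 / (0.55·0.4159 + 0.2·0.5841) ≈ 0.6619
After 'flag': P(spam) = 0.55·0.6619 / (0.55·0.6619 + 0.2·0.3381) ≈ 0.8434

0.8434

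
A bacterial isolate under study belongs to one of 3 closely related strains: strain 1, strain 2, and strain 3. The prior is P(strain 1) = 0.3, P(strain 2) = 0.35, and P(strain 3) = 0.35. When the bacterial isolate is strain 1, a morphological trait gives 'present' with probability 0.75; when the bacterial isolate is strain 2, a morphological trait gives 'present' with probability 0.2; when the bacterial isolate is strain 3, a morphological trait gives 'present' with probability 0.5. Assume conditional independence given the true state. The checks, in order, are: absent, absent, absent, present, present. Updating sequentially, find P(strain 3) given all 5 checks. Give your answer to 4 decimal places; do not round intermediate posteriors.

Apply Bayes' rule sequentially, carrying P(strain 3) forward.
After 'absent': normaliser = 0.25·0.3000 + 0.8·0.3500 + 0.5·0.3500; P(strain 1) ≈ 0.1415, P(strain 2) ≈ 0.5283, P(strain 3) ≈ 0.3302
After 'absent': normaliser = 0.25·0.1415 + 0.8·0.5283 + 0.5·0.3302; P(strain 1) ≈ 0.0568, P(strain 2) ≈ 0.6783, P(strain 3) ≈ 0.2650
After 'absent': normaliser = 0.25·0.0568 + 0.8·0.6783 + 0.5·0.2650; P(strain 1) ≈ 0.0206, P(strain 2) ≈ 0.7872, P(strain 3) ≈ 0.1922
After 'present': normaliser = 0.75·0.0206 + 0.2·0.7872 + 0.5·0.1922; P(strain 1) ≈ 0.0574, P(strain 2) ≈ 0.5853, P(strain 3) ≈ 0.3573
After 'present': normaliser = 0.75·0.0574 + 0.2·0.5853 + 0.5·0.3573; P(strain 1) ≈ 0.1271, P(strain 2) ≈ 0.3456, P(strain 3) ≈ 0.5273

0.5273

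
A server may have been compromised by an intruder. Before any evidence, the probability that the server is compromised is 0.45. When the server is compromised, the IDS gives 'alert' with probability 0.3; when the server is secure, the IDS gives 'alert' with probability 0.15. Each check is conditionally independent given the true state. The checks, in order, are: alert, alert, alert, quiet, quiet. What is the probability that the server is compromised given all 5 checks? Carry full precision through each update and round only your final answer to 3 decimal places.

After 'alert': P(compromised) = 0.3·0.4500 / (0.3·0.4500 + 0.15·0.5500) ≈ 0.6207
After 'alert': P(compromised) = 0.3·0.6207 / (0.3·0.6207 + 0.15·0.3793) ≈ 0.7660
After 'alert': P(compromised) = 0.3·0.7660 / (0.3·0.7660 + 0.15·0.2340) ≈ 0.8675
After 'quiet': P(compromised) = 0.7·0.8675 / (0.7·0.8675 + 0.85·0.1325) ≈ 0.8435
After 'quiet': P(compromised) = 0.7·0.8435 / (0.7·0.8435 + 0.85·0.1565) ≈ 0.8161

0.816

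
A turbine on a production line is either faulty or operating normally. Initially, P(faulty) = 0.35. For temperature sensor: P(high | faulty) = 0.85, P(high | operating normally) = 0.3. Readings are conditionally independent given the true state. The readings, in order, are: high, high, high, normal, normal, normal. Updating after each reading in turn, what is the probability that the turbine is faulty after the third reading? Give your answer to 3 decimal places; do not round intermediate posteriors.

After 'high': P(faulty) = 0.85·0.3500 / (0.85·0.3500 + 0.3·0.6500) ≈ 0.6041
After 'high': P(faulty) = 0.85·0.6041 / (0.85·0.6041 + 0.3·0.3959) ≈ 0.8121
After 'high': P(faulty) = 0.85·0.8121 / (0.85·0.8121 + 0.3·0.1879) ≈ 0.9245

0.925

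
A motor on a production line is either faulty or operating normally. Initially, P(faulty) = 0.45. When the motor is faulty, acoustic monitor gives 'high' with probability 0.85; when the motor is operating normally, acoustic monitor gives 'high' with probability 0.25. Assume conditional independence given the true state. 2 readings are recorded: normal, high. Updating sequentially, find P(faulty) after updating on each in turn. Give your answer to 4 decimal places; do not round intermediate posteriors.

0.3575

After 'normal': P(faulty) = 0.15·0.4500 / (0.15·0.4500 + 0.75·0.5500) ≈ 0.1406
After 'high': P(faulty) = 0.85·0.1406 / (0.85·0.1406 + 0.25·0.8594) ≈ 0.3575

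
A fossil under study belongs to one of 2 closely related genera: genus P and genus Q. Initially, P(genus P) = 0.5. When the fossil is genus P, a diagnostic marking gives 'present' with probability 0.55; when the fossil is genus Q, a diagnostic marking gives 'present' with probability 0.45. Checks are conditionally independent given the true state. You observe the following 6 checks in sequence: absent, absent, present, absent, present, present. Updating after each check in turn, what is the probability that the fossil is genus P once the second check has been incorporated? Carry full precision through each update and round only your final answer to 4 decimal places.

0.4010

Apply Bayes' rule sequentially, carrying P(genus P) forward.
After 'absent': P(genus P) = 0.45·0.5000 / (0.45·0.5000 + 0.55·0.5000) ≈ 0.4500
After 'absent': P(genus P) = 0.45·0.4500 / (0.45·0.4500 + 0.55·0.5500) ≈ 0.4010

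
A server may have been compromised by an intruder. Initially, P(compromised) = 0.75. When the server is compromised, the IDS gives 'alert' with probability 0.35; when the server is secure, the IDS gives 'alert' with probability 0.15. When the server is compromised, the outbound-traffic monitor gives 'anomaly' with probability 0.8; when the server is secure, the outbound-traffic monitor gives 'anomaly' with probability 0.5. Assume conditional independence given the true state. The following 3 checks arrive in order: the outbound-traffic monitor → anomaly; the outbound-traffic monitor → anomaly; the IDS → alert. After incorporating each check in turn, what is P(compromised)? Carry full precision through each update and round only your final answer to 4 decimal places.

After the outbound-traffic monitor='anomaly': P(compromised) = 0.8·0.7500 / (0.8·0.7500 + 0.5·0.2500) ≈ 0.8276
After the outbound-traffic monitor='anomaly': P(compromised) = 0.8·0.8276 / (0.8·0.8276 + 0.5·0.1724) ≈ 0.8848
After the IDS='alert': P(compromised) = 0.35·0.8848 / (0.35·0.8848 + 0.15·0.1152) ≈ 0.9471

0.9471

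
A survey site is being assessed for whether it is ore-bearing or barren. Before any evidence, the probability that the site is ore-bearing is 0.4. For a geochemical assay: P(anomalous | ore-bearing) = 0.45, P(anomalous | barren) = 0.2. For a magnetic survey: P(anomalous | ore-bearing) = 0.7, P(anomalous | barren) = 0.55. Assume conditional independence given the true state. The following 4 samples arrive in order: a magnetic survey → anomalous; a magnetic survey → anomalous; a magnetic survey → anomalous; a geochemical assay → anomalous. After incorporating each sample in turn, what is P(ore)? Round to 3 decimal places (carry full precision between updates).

Apply Bayes' rule sequentially, carrying P(ore) forward.
After a magnetic survey='anomalous': P(ore) = 0.7·0.4000 / (0.7·0.4000 + 0.55·0.6000) ≈ 0.4590
After a magnetic survey='anomalous': P(ore) = 0.7·0.4590 / (0.7·0.4590 + 0.55·0.5410) ≈ 0.5192
After a magnetic survey='anomalous': P(ore) = 0.7·0.5192 / (0.7·0.5192 + 0.55·0.4808) ≈ 0.5788
After a geochemical assay='anomalous': P(ore) = 0.45·0.5788 / (0.45·0.5788 + 0.2·0.4212) ≈ 0.7556

0.756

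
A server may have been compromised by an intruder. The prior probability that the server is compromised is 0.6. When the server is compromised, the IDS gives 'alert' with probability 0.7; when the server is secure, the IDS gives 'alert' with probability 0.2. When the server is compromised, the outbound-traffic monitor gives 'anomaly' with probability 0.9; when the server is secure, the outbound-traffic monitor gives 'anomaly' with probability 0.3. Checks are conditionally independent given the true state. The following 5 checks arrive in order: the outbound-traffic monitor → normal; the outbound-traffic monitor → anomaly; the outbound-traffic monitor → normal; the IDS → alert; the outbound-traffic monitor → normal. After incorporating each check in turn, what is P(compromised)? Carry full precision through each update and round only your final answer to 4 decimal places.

After the outbound-traffic monitor='normal': P(compromised) = 0.1·0.6000 / (0.1·0.6000 + 0.7·0.4000) ≈ 0.1765
After the outbound-traffic monitor='anomaly': P(compromised) = 0.9·0.1765 / (0.9·0.1765 + 0.3·0.8235) ≈ 0.3913
After the outbound-traffic monitor='normal': P(compromised) = 0.1·0.3913 / (0.1·0.3913 + 0.7·0.6087) ≈ 0.0841
After the IDS='alert': P(compromised) = 0.7·0.0841 / (0.7·0.0841 + 0.2·0.9159) ≈ 0.2432
After the outbound-traffic monitor='normal': P(compromised) = 0.1·0.2432 / (0.1·0.2432 + 0.7·0.7568) ≈ 0.0439

0.0439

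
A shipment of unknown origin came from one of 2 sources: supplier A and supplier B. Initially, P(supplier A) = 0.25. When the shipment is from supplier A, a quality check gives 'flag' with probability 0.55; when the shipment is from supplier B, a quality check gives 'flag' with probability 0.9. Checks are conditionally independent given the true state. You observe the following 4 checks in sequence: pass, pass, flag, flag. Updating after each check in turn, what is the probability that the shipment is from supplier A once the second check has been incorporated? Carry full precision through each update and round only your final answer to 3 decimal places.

Each posterior becomes the prior for the next update.
After 'pass': P(supplier A) = 0.45·0.2500 / (0.45·0.2500 + 0.1·0.7500) ≈ 0.6000
After 'pass': P(supplier A) = 0.45·0.6000 / (0.45·0.6000 + 0.1·0.4000) ≈ 0.8710

0.871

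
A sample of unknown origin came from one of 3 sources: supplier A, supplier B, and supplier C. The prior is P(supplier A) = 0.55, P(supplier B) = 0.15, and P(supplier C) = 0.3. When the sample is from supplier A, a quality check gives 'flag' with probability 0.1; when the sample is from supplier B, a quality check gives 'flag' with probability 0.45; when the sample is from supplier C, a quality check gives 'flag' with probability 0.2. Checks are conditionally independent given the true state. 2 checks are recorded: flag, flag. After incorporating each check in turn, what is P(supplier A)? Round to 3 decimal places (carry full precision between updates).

After 'flag': normaliser = 0.1·0.5500 + 0.45·0.1500 + 0.2·0.3000; P(supplier A) ≈ 0.3014, P(supplier B) ≈ 0.3699, P(supplier C) ≈ 0.3288
After 'flag': normaliser = 0.1·0.3014 + 0.45·0.3699 + 0.2·0.3288; P(supplier A) ≈ 0.1149, P(supplier B) ≈ 0.6345, P(supplier C) ≈ 0.2507

0.115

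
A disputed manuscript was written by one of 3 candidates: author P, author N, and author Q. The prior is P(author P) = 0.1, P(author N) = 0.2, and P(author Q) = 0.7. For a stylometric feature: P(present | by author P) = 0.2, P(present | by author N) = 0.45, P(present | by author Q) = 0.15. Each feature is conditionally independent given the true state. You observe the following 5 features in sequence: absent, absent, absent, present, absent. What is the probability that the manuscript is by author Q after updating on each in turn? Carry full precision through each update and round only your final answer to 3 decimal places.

0.769

After 'absent': normaliser = 0.8·0.1000 + 0.55·0.2000 + 0.85·0.7000; P(author P) ≈ 0.1019, P(author N) ≈ 0.1401, P(author Q) ≈ 0.7580
After 'absent': normaliser = 0.8·0.1019 + 0.55·0.1401 + 0.85·0.7580; P(author P) ≈ 0.1015, P(author N) ≈ 0.0960, P(author Q) ≈ 0.8025
After 'absent': normaliser = 0.8·0.1015 + 0.55·0.0960 + 0.85·0.8025; P(author P) ≈ 0.0995, P(author N) ≈ 0.0647, P(author Q) ≈ 0.8358
After 'present': normaliser = 0.2·0.0995 + 0.45·0.0647 + 0.15·0.8358; P(author P) ≈ 0.1142, P(author N) ≈ 0.1669, P(author Q) ≈ 0.7189
After 'absent': normaliser = 0.8·0.1142 + 0.55·0.1669 + 0.85·0.7189; P(author P) ≈ 0.1150, P(author N) ≈ 0.1156, P(author Q) ≈ 0.7694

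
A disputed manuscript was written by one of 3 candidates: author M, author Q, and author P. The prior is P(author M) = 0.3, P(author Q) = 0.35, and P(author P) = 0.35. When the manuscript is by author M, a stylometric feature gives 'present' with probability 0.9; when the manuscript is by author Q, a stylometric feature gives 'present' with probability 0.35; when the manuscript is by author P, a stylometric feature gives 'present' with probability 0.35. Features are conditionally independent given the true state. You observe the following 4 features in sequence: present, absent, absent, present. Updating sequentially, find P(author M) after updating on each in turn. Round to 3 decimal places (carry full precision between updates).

After 'present': normaliser = 0.9·0.3000 + 0.35·0.3500 + 0.35·0.3500; P(author M) ≈ 0.5243, P(author Q) ≈ 0.2379, P(author P) ≈ 0.2379
After 'absent': normaliser = 0.1·0.5243 + 0.65·0.2379 + 0.65·0.2379; P(author M) ≈ 0.1450, P(author Q) ≈ 0.4275, P(author P) ≈ 0.4275
After 'absent': normaliser = 0.1·0.1450 + 0.65·0.4275 + 0.65·0.4275; P(author M) ≈ 0.0254, P(author Q) ≈ 0.4873, P(author P) ≈ 0.4873
After 'present': normaliser = 0.9·0.0254 + 0.35·0.4873 + 0.35·0.4873; P(author M) ≈ 0.0629, P(author Q) ≈ 0.4686, P(author P) ≈ 0.4686

0.063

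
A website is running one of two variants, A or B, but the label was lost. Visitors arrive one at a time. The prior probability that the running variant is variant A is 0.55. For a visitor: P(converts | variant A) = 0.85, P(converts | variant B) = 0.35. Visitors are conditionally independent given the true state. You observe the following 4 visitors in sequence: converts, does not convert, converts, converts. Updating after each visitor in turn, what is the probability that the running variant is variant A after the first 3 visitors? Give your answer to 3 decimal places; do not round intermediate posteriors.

After 'converts': P(A) = 0.85·0.5500 / (0.85·0.5500 + 0.35·0.4500) ≈ 0.7480
After 'does not convert': P(A) = 0.15·0.7480 / (0.15·0.7480 + 0.65·0.2520) ≈ 0.4065
After 'converts': P(A) = 0.85·0.4065 / (0.85·0.4065 + 0.35·0.5935) ≈ 0.6246

0.625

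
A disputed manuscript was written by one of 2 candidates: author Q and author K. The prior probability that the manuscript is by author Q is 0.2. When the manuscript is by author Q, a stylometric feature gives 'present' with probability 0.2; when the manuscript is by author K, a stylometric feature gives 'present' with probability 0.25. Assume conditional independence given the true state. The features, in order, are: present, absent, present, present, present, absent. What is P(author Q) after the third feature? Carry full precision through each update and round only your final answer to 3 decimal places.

0.146

After 'present': P(author Q) = 0.2·0.2000 / (0.2·0.2000 + 0.25·0.8000) ≈ 0.1667
After 'absent': P(author Q) = 0.8·0.1667 / (0.8·0.1667 + 0.75·0.8333) ≈ 0.1758
After 'present': P(author Q) = 0.2·0.1758 / (0.2·0.1758 + 0.25·0.8242) ≈ 0.1458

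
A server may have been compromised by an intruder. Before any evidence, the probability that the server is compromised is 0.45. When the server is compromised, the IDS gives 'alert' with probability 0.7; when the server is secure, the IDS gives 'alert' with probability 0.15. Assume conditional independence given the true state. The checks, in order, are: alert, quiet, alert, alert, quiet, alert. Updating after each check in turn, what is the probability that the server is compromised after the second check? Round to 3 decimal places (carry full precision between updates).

0.574

Apply Bayes' rule sequentially, carrying P(compromised) forward.
After 'alert': P(compromised) = 0.7·0.4500 / (0.7·0.4500 + 0.15·0.5500) ≈ 0.7925
After 'quiet': P(compromised) = 0.3·0.7925 / (0.3·0.7925 + 0.85·0.2075) ≈ 0.5740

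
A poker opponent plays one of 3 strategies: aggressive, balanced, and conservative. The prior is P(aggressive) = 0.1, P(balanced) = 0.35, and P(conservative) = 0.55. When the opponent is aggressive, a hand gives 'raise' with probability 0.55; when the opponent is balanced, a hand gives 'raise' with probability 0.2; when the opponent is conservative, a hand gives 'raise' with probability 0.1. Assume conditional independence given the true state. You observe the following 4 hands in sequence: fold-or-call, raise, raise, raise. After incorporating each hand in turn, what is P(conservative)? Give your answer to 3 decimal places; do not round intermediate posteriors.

0.048

Apply Bayes' rule sequentially, carrying P(conservative) forward.
After 'fold-or-call': normaliser = 0.45·0.1000 + 0.8·0.3500 + 0.9·0.5500; P(aggressive) ≈ 0.0549, P(balanced) ≈ 0.3415, P(conservative) ≈ 0.6037
After 'raise': normaliser = 0.55·0.0549 + 0.2·0.3415 + 0.1·0.6037; P(aggressive) ≈ 0.1900, P(balanced) ≈ 0.4299, P(conservative) ≈ 0.3800
After 'raise': normaliser = 0.55·0.1900 + 0.2·0.4299 + 0.1·0.3800; P(aggressive) ≈ 0.4574, P(balanced) ≈ 0.3763, P(conservative) ≈ 0.1663
After 'raise': normaliser = 0.55·0.4574 + 0.2·0.3763 + 0.1·0.1663; P(aggressive) ≈ 0.7324, P(balanced) ≈ 0.2191, P(conservative) ≈ 0.0484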